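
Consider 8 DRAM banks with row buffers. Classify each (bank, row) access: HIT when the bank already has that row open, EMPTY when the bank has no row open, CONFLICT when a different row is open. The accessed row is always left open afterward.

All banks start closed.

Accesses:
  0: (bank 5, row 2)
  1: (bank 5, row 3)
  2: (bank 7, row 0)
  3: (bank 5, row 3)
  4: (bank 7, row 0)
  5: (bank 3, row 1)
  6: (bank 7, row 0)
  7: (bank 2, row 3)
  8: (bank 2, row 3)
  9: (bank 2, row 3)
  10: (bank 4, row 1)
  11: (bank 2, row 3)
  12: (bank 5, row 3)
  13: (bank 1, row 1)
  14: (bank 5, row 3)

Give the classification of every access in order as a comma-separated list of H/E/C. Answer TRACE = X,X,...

0: bank 5 row 2 — prev None → EMPTY
1: bank 5 row 3 — prev 2 → CONFLICT
2: bank 7 row 0 — prev None → EMPTY
3: bank 5 row 3 — prev 3 → HIT
4: bank 7 row 0 — prev 0 → HIT
5: bank 3 row 1 — prev None → EMPTY
6: bank 7 row 0 — prev 0 → HIT
7: bank 2 row 3 — prev None → EMPTY
8: bank 2 row 3 — prev 3 → HIT
9: bank 2 row 3 — prev 3 → HIT
10: bank 4 row 1 — prev None → EMPTY
11: bank 2 row 3 — prev 3 → HIT
12: bank 5 row 3 — prev 3 → HIT
13: bank 1 row 1 — prev None → EMPTY
14: bank 5 row 3 — prev 3 → HIT

TRACE = E,C,E,H,H,E,H,E,H,H,E,H,H,E,H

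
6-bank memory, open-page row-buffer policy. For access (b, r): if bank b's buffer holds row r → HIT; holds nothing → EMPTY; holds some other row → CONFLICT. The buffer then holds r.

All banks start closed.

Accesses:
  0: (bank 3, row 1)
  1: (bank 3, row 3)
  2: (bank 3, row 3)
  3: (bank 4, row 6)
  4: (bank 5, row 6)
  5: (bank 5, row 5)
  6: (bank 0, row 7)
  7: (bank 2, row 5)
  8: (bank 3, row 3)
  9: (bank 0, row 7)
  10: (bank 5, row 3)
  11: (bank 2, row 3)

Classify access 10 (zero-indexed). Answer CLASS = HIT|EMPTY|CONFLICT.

#0 (3,1) E
#1 (3,3) C  (was 1)
#2 (3,3) H  (was 3)
#3 (4,6) E
#4 (5,6) E
#5 (5,5) C  (was 6)
#6 (0,7) E
#7 (2,5) E
#8 (3,3) H  (was 3)
#9 (0,7) H  (was 7)
#10 (5,3) C  (was 5)
#11 (2,3) C  (was 5)

CLASS = CONFLICT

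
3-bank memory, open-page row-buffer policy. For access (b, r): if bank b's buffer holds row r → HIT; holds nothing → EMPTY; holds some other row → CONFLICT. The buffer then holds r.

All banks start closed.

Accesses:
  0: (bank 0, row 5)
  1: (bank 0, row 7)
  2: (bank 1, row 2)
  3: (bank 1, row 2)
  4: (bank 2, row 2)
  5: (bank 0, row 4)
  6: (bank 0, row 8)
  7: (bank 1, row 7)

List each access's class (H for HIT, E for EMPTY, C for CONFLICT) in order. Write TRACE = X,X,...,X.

TRACE = E,C,E,H,E,C,C,C

  [0] b0 r5: no row ⇒ E
  [1] b0 r7: had r5 ⇒ C
  [2] b1 r2: no row ⇒ E
  [3] b1 r2: had r2 ⇒ H
  [4] b2 r2: no row ⇒ E
  [5] b0 r4: had r7 ⇒ C
  [6] b0 r8: had r4 ⇒ C
  [7] b1 r7: had r2 ⇒ C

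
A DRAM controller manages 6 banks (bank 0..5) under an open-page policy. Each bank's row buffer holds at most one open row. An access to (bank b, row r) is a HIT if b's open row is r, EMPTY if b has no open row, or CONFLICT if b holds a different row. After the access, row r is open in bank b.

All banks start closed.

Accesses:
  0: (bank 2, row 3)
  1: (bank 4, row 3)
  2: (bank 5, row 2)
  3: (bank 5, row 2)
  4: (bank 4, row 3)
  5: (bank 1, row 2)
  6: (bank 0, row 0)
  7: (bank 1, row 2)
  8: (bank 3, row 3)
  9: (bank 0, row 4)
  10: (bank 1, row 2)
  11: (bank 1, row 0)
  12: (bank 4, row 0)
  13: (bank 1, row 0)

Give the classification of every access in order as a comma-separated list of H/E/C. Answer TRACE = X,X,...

TRACE = E,E,E,H,H,E,E,H,E,C,H,C,C,H

step 0: bank2 None->3 [EMPTY]
step 1: bank4 None->3 [EMPTY]
step 2: bank5 None->2 [EMPTY]
step 3: bank5 2->2 [HIT]
step 4: bank4 3->3 [HIT]
step 5: bank1 None->2 [EMPTY]
step 6: bank0 None->0 [EMPTY]
step 7: bank1 2->2 [HIT]
step 8: bank3 None->3 [EMPTY]
step 9: bank0 0->4 [CONFLICT]
step 10: bank1 2->2 [HIT]
step 11: bank1 2->0 [CONFLICT]
step 12: bank4 3->0 [CONFLICT]
step 13: bank1 0->0 [HIT]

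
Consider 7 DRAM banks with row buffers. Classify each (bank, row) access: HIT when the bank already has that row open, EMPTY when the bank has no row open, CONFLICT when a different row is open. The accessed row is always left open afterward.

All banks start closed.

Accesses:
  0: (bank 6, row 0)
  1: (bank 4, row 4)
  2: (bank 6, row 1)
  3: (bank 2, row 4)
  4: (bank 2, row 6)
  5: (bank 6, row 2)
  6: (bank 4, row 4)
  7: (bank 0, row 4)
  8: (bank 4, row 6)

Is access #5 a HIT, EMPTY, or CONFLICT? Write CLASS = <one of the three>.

0: bank 6 row 0 — prev None → EMPTY
1: bank 4 row 4 — prev None → EMPTY
2: bank 6 row 1 — prev 0 → CONFLICT
3: bank 2 row 4 — prev None → EMPTY
4: bank 2 row 6 — prev 4 → CONFLICT
5: bank 6 row 2 — prev 1 → CONFLICT
6: bank 4 row 4 — prev 4 → HIT
7: bank 0 row 4 — prev None → EMPTY
8: bank 4 row 6 — prev 4 → CONFLICT

CLASS = CONFLICT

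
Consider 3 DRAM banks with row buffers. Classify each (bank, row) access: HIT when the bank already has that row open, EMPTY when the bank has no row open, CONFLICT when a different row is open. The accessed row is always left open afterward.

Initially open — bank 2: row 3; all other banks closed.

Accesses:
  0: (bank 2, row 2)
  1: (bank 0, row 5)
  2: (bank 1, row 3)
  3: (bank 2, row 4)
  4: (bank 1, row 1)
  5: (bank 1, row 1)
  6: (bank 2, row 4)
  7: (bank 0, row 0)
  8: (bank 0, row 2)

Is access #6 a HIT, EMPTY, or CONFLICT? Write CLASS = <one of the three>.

#0 (2,2) C  (was 3)
#1 (0,5) E
#2 (1,3) E
#3 (2,4) C  (was 2)
#4 (1,1) C  (was 3)
#5 (1,1) H  (was 1)
#6 (2,4) H  (was 4)
#7 (0,0) C  (was 5)
#8 (0,2) C  (was 0)

CLASS = HIT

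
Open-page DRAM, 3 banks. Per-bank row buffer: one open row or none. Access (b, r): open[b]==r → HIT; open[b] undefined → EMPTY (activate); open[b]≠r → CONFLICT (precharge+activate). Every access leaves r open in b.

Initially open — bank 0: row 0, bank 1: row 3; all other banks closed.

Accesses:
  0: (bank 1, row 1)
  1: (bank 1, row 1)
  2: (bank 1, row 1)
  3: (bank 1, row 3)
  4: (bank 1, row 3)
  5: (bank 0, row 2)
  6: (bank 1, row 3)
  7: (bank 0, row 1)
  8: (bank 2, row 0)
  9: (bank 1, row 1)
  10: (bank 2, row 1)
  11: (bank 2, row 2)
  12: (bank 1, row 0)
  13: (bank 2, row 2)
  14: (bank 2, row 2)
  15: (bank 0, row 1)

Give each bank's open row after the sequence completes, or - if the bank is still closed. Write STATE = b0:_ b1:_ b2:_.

STATE = b0:1 b1:0 b2:2

  [0] b1 r1: had r3 ⇒ C
  [1] b1 r1: had r1 ⇒ H
  [2] b1 r1: had r1 ⇒ H
  [3] b1 r3: had r1 ⇒ C
  [4] b1 r3: had r3 ⇒ H
  [5] b0 r2: had r0 ⇒ C
  [6] b1 r3: had r3 ⇒ H
  [7] b0 r1: had r2 ⇒ C
  [8] b2 r0: no row ⇒ E
  [9] b1 r1: had r3 ⇒ C
  [10] b2 r1: had r0 ⇒ C
  [11] b2 r2: had r1 ⇒ C
  [12] b1 r0: had r1 ⇒ C
  [13] b2 r2: had r2 ⇒ H
  [14] b2 r2: had r2 ⇒ H
  [15] b0 r1: had r1 ⇒ H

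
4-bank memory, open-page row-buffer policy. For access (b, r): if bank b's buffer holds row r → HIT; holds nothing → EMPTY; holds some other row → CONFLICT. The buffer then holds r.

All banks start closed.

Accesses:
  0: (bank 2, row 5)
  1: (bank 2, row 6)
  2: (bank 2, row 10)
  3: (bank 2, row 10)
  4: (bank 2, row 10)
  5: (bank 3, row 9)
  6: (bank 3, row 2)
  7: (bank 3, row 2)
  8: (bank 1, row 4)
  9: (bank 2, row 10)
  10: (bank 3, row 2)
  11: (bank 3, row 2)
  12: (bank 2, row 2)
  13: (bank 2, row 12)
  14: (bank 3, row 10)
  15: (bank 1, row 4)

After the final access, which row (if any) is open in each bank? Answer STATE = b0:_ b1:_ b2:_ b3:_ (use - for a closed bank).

STATE = b0:- b1:4 b2:12 b3:10

  [0] b2 r5: no row ⇒ E
  [1] b2 r6: had r5 ⇒ C
  [2] b2 r10: had r6 ⇒ C
  [3] b2 r10: had r10 ⇒ H
  [4] b2 r10: had r10 ⇒ H
  [5] b3 r9: no row ⇒ E
  [6] b3 r2: had r9 ⇒ C
  [7] b3 r2: had r2 ⇒ H
  [8] b1 r4: no row ⇒ E
  [9] b2 r10: had r10 ⇒ H
  [10] b3 r2: had r2 ⇒ H
  [11] b3 r2: had r2 ⇒ H
  [12] b2 r2: had r10 ⇒ C
  [13] b2 r12: had r2 ⇒ C
  [14] b3 r10: had r2 ⇒ C
  [15] b1 r4: had r4 ⇒ H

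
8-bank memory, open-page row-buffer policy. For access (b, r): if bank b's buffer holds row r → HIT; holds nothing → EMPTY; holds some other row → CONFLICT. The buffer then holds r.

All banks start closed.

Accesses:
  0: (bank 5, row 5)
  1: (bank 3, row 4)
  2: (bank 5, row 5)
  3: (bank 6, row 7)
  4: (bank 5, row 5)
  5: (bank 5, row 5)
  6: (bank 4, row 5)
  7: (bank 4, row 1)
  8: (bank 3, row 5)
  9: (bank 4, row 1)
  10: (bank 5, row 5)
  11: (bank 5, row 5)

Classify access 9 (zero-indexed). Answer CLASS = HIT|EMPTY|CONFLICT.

0: bank 5 row 5 — prev None → EMPTY
1: bank 3 row 4 — prev None → EMPTY
2: bank 5 row 5 — prev 5 → HIT
3: bank 6 row 7 — prev None → EMPTY
4: bank 5 row 5 — prev 5 → HIT
5: bank 5 row 5 — prev 5 → HIT
6: bank 4 row 5 — prev None → EMPTY
7: bank 4 row 1 — prev 5 → CONFLICT
8: bank 3 row 5 — prev 4 → CONFLICT
9: bank 4 row 1 — prev 1 → HIT
10: bank 5 row 5 — prev 5 → HIT
11: bank 5 row 5 — prev 5 → HIT

CLASS = HIT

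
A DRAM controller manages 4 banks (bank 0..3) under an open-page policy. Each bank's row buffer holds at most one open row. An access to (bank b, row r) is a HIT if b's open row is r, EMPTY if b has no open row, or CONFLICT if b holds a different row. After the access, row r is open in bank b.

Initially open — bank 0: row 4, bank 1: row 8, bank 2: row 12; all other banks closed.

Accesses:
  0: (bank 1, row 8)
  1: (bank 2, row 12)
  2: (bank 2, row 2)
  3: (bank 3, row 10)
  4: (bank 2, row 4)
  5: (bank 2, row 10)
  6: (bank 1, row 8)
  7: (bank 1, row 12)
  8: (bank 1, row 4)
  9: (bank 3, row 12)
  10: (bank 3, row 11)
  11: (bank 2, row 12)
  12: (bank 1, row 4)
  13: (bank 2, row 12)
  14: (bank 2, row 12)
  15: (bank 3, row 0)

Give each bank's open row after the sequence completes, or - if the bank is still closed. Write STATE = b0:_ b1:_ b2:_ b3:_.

STATE = b0:4 b1:4 b2:12 b3:0

  [0] b1 r8: had r8 ⇒ H
  [1] b2 r12: had r12 ⇒ H
  [2] b2 r2: had r12 ⇒ C
  [3] b3 r10: no row ⇒ E
  [4] b2 r4: had r2 ⇒ C
  [5] b2 r10: had r4 ⇒ C
  [6] b1 r8: had r8 ⇒ H
  [7] b1 r12: had r8 ⇒ C
  [8] b1 r4: had r12 ⇒ C
  [9] b3 r12: had r10 ⇒ C
  [10] b3 r11: had r12 ⇒ C
  [11] b2 r12: had r10 ⇒ C
  [12] b1 r4: had r4 ⇒ H
  [13] b2 r12: had r12 ⇒ H
  [14] b2 r12: had r12 ⇒ H
  [15] b3 r0: had r11 ⇒ C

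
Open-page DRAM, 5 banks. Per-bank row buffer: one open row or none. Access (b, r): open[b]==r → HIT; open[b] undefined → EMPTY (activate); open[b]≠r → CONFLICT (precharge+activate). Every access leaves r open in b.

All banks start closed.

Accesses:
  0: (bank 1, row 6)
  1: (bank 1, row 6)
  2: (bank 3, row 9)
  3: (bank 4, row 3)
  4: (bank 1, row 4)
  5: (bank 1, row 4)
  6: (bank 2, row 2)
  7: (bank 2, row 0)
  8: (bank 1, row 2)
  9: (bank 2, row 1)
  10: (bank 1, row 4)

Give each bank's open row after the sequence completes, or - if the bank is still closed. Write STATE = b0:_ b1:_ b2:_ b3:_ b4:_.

STATE = b0:- b1:4 b2:1 b3:9 b4:3

0: bank 1 row 6 — prev None → EMPTY
1: bank 1 row 6 — prev 6 → HIT
2: bank 3 row 9 — prev None → EMPTY
3: bank 4 row 3 — prev None → EMPTY
4: bank 1 row 4 — prev 6 → CONFLICT
5: bank 1 row 4 — prev 4 → HIT
6: bank 2 row 2 — prev None → EMPTY
7: bank 2 row 0 — prev 2 → CONFLICT
8: bank 1 row 2 — prev 4 → CONFLICT
9: bank 2 row 1 — prev 0 → CONFLICT
10: bank 1 row 4 — prev 2 → CONFLICT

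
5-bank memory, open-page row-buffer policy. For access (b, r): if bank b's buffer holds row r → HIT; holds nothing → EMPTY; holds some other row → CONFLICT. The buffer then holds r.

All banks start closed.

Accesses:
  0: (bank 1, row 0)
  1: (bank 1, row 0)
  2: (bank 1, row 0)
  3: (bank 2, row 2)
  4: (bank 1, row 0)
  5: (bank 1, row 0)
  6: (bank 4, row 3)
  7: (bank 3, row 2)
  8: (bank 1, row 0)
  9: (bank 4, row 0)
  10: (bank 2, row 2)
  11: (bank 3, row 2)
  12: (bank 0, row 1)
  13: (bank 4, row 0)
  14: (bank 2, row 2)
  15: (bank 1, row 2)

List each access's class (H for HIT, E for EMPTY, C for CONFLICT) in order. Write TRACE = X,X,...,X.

step 0: bank1 None->0 [EMPTY]
step 1: bank1 0->0 [HIT]
step 2: bank1 0->0 [HIT]
step 3: bank2 None->2 [EMPTY]
step 4: bank1 0->0 [HIT]
step 5: bank1 0->0 [HIT]
step 6: bank4 None->3 [EMPTY]
step 7: bank3 None->2 [EMPTY]
step 8: bank1 0->0 [HIT]
step 9: bank4 3->0 [CONFLICT]
step 10: bank2 2->2 [HIT]
step 11: bank3 2->2 [HIT]
step 12: bank0 None->1 [EMPTY]
step 13: bank4 0->0 [HIT]
step 14: bank2 2->2 [HIT]
step 15: bank1 0->2 [CONFLICT]

TRACE = E,H,H,E,H,H,E,E,H,C,H,H,E,H,H,C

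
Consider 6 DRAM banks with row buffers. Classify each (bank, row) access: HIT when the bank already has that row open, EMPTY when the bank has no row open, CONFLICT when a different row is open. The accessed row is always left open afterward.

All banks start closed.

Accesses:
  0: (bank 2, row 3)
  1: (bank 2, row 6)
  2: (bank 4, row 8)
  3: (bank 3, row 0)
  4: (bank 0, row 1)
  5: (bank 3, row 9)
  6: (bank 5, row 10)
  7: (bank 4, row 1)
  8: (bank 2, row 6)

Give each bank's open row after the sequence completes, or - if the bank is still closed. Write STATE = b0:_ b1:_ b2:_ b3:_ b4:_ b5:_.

STATE = b0:1 b1:- b2:6 b3:9 b4:1 b5:10

#0 (2,3) E
#1 (2,6) C  (was 3)
#2 (4,8) E
#3 (3,0) E
#4 (0,1) E
#5 (3,9) C  (was 0)
#6 (5,10) E
#7 (4,1) C  (was 8)
#8 (2,6) H  (was 6)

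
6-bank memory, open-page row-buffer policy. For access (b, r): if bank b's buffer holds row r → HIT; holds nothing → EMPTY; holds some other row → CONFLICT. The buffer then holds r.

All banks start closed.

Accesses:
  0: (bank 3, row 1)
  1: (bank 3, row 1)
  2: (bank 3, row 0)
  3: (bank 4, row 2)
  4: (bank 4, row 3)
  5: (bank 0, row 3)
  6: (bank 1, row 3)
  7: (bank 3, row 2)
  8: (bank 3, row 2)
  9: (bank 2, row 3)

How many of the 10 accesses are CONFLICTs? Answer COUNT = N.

step 0: bank3 None->1 [EMPTY]
step 1: bank3 1->1 [HIT]
step 2: bank3 1->0 [CONFLICT]
step 3: bank4 None->2 [EMPTY]
step 4: bank4 2->3 [CONFLICT]
step 5: bank0 None->3 [EMPTY]
step 6: bank1 None->3 [EMPTY]
step 7: bank3 0->2 [CONFLICT]
step 8: bank3 2->2 [HIT]
step 9: bank2 None->3 [EMPTY]

COUNT = 3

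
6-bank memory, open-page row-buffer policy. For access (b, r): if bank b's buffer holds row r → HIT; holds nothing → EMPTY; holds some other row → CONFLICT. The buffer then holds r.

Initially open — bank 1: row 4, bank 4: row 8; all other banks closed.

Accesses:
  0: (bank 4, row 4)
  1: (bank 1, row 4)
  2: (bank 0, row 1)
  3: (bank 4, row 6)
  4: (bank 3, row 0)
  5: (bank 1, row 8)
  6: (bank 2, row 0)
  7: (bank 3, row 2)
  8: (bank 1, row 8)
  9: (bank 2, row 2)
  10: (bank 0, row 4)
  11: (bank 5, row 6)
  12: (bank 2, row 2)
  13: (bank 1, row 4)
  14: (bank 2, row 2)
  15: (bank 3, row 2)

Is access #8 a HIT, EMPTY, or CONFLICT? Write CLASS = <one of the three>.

CLASS = HIT

0: bank 4 row 4 — prev 8 → CONFLICT
1: bank 1 row 4 — prev 4 → HIT
2: bank 0 row 1 — prev None → EMPTY
3: bank 4 row 6 — prev 4 → CONFLICT
4: bank 3 row 0 — prev None → EMPTY
5: bank 1 row 8 — prev 4 → CONFLICT
6: bank 2 row 0 — prev None → EMPTY
7: bank 3 row 2 — prev 0 → CONFLICT
8: bank 1 row 8 — prev 8 → HIT
9: bank 2 row 2 — prev 0 → CONFLICT
10: bank 0 row 4 — prev 1 → CONFLICT
11: bank 5 row 6 — prev None → EMPTY
12: bank 2 row 2 — prev 2 → HIT
13: bank 1 row 4 — prev 8 → CONFLICT
14: bank 2 row 2 — prev 2 → HIT
15: bank 3 row 2 — prev 2 → HIT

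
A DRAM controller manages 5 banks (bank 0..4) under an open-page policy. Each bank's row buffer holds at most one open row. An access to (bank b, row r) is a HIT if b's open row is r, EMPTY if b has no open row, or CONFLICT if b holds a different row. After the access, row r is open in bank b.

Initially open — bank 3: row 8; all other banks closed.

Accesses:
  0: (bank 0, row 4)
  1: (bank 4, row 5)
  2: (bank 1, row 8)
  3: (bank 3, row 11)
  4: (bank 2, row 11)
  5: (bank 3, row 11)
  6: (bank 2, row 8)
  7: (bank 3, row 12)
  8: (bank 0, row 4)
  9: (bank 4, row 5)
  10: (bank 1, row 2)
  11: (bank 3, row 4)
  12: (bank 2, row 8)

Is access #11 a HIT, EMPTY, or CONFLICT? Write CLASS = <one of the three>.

  [0] b0 r4: no row ⇒ E
  [1] b4 r5: no row ⇒ E
  [2] b1 r8: no row ⇒ E
  [3] b3 r11: had r8 ⇒ C
  [4] b2 r11: no row ⇒ E
  [5] b3 r11: had r11 ⇒ H
  [6] b2 r8: had r11 ⇒ C
  [7] b3 r12: had r11 ⇒ C
  [8] b0 r4: had r4 ⇒ H
  [9] b4 r5: had r5 ⇒ H
  [10] b1 r2: had r8 ⇒ C
  [11] b3 r4: had r12 ⇒ C
  [12] b2 r8: had r8 ⇒ H

CLASS = CONFLICT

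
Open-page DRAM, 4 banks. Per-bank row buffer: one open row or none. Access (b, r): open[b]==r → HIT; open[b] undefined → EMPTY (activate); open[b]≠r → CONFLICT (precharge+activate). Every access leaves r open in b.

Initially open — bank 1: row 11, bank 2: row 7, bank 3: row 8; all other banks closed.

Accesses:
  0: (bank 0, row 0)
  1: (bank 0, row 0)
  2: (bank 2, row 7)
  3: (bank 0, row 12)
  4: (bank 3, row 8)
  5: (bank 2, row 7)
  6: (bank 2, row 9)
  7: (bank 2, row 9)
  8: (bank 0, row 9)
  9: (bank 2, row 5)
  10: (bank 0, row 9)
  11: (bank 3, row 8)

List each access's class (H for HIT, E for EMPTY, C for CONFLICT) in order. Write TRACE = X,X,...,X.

TRACE = E,H,H,C,H,H,C,H,C,C,H,H

  [0] b0 r0: no row ⇒ E
  [1] b0 r0: had r0 ⇒ H
  [2] b2 r7: had r7 ⇒ H
  [3] b0 r12: had r0 ⇒ C
  [4] b3 r8: had r8 ⇒ H
  [5] b2 r7: had r7 ⇒ H
  [6] b2 r9: had r7 ⇒ C
  [7] b2 r9: had r9 ⇒ H
  [8] b0 r9: had r12 ⇒ C
  [9] b2 r5: had r9 ⇒ C
  [10] b0 r9: had r9 ⇒ H
  [11] b3 r8: had r8 ⇒ H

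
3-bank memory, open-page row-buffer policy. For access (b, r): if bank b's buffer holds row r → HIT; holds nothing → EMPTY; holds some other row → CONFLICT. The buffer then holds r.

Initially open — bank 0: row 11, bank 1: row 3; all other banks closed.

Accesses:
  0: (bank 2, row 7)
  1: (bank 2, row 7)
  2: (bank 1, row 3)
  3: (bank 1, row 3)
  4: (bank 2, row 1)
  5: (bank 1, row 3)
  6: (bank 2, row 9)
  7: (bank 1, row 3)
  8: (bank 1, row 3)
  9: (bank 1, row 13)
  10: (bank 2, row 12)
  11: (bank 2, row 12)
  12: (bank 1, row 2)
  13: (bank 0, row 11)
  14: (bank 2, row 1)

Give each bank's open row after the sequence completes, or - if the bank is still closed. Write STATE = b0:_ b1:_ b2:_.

STATE = b0:11 b1:2 b2:1

0: bank 2 row 7 — prev None → EMPTY
1: bank 2 row 7 — prev 7 → HIT
2: bank 1 row 3 — prev 3 → HIT
3: bank 1 row 3 — prev 3 → HIT
4: bank 2 row 1 — prev 7 → CONFLICT
5: bank 1 row 3 — prev 3 → HIT
6: bank 2 row 9 — prev 1 → CONFLICT
7: bank 1 row 3 — prev 3 → HIT
8: bank 1 row 3 — prev 3 → HIT
9: bank 1 row 13 — prev 3 → CONFLICT
10: bank 2 row 12 — prev 9 → CONFLICT
11: bank 2 row 12 — prev 12 → HIT
12: bank 1 row 2 — prev 13 → CONFLICT
13: bank 0 row 11 — prev 11 → HIT
14: bank 2 row 1 — prev 12 → CONFLICT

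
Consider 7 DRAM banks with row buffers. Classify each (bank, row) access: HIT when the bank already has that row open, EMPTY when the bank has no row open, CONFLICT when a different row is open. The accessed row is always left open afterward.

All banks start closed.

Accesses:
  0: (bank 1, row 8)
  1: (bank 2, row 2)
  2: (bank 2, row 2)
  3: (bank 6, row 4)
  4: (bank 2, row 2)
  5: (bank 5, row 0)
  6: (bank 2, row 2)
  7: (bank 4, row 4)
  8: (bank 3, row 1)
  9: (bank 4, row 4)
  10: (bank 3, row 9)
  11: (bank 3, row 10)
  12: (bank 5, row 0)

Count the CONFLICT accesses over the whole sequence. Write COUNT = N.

0: bank 1 row 8 — prev None → EMPTY
1: bank 2 row 2 — prev None → EMPTY
2: bank 2 row 2 — prev 2 → HIT
3: bank 6 row 4 — prev None → EMPTY
4: bank 2 row 2 — prev 2 → HIT
5: bank 5 row 0 — prev None → EMPTY
6: bank 2 row 2 — prev 2 → HIT
7: bank 4 row 4 — prev None → EMPTY
8: bank 3 row 1 — prev None → EMPTY
9: bank 4 row 4 — prev 4 → HIT
10: bank 3 row 9 — prev 1 → CONFLICT
11: bank 3 row 10 — prev 9 → CONFLICT
12: bank 5 row 0 — prev 0 → HIT

COUNT = 2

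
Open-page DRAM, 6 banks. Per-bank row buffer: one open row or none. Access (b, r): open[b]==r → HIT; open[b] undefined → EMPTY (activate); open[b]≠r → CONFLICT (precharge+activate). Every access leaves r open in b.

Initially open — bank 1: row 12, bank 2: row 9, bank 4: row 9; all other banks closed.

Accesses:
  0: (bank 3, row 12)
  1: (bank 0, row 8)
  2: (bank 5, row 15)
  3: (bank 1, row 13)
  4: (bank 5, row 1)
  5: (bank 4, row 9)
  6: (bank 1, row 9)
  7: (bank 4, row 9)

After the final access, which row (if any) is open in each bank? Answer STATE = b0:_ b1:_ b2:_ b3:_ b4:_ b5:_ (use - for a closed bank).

0: bank 3 row 12 — prev None → EMPTY
1: bank 0 row 8 — prev None → EMPTY
2: bank 5 row 15 — prev None → EMPTY
3: bank 1 row 13 — prev 12 → CONFLICT
4: bank 5 row 1 — prev 15 → CONFLICT
5: bank 4 row 9 — prev 9 → HIT
6: bank 1 row 9 — prev 13 → CONFLICT
7: bank 4 row 9 — prev 9 → HIT

STATE = b0:8 b1:9 b2:9 b3:12 b4:9 b5:1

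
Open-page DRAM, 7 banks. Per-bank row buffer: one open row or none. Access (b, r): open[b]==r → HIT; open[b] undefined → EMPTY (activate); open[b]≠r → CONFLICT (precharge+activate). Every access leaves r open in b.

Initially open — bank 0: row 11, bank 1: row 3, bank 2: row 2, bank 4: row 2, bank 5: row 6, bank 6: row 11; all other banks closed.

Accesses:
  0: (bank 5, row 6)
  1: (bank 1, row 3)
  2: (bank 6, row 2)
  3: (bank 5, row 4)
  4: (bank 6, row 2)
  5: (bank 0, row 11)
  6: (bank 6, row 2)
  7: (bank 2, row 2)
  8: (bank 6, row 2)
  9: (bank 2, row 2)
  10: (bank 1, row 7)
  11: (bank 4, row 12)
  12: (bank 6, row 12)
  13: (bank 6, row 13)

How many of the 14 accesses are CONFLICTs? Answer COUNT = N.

COUNT = 6

0: bank 5 row 6 — prev 6 → HIT
1: bank 1 row 3 — prev 3 → HIT
2: bank 6 row 2 — prev 11 → CONFLICT
3: bank 5 row 4 — prev 6 → CONFLICT
4: bank 6 row 2 — prev 2 → HIT
5: bank 0 row 11 — prev 11 → HIT
6: bank 6 row 2 — prev 2 → HIT
7: bank 2 row 2 — prev 2 → HIT
8: bank 6 row 2 — prev 2 → HIT
9: bank 2 row 2 — prev 2 → HIT
10: bank 1 row 7 — prev 3 → CONFLICT
11: bank 4 row 12 — prev 2 → CONFLICT
12: bank 6 row 12 — prev 2 → CONFLICT
13: bank 6 row 13 — prev 12 → CONFLICT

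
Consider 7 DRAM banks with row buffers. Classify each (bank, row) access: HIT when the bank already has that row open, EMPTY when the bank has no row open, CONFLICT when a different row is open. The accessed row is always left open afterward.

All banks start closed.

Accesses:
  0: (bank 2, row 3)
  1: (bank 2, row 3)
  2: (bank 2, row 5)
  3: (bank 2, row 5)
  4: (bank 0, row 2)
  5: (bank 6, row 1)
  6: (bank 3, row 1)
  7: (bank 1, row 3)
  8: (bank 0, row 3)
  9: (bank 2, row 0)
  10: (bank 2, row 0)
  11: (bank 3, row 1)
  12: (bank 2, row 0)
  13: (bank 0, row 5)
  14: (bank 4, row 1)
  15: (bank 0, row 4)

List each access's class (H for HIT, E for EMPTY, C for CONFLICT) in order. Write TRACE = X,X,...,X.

0: bank 2 row 3 — prev None → EMPTY
1: bank 2 row 3 — prev 3 → HIT
2: bank 2 row 5 — prev 3 → CONFLICT
3: bank 2 row 5 — prev 5 → HIT
4: bank 0 row 2 — prev None → EMPTY
5: bank 6 row 1 — prev None → EMPTY
6: bank 3 row 1 — prev None → EMPTY
7: bank 1 row 3 — prev None → EMPTY
8: bank 0 row 3 — prev 2 → CONFLICT
9: bank 2 row 0 — prev 5 → CONFLICT
10: bank 2 row 0 — prev 0 → HIT
11: bank 3 row 1 — prev 1 → HIT
12: bank 2 row 0 — prev 0 → HIT
13: bank 0 row 5 — prev 3 → CONFLICT
14: bank 4 row 1 — prev None → EMPTY
15: bank 0 row 4 — prev 5 → CONFLICT

TRACE = E,H,C,H,E,E,E,E,C,C,H,H,H,C,E,C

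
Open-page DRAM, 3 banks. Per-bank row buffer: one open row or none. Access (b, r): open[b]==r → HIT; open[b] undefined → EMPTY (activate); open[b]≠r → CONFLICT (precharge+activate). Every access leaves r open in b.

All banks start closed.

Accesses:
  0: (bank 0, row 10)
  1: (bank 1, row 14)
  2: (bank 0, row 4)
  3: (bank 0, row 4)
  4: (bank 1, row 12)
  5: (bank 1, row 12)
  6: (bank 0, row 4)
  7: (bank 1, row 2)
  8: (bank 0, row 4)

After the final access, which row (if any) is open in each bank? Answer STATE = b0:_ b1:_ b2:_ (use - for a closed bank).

STATE = b0:4 b1:2 b2:-

  [0] b0 r10: no row ⇒ E
  [1] b1 r14: no row ⇒ E
  [2] b0 r4: had r10 ⇒ C
  [3] b0 r4: had r4 ⇒ H
  [4] b1 r12: had r14 ⇒ C
  [5] b1 r12: had r12 ⇒ H
  [6] b0 r4: had r4 ⇒ H
  [7] b1 r2: had r12 ⇒ C
  [8] b0 r4: had r4 ⇒ H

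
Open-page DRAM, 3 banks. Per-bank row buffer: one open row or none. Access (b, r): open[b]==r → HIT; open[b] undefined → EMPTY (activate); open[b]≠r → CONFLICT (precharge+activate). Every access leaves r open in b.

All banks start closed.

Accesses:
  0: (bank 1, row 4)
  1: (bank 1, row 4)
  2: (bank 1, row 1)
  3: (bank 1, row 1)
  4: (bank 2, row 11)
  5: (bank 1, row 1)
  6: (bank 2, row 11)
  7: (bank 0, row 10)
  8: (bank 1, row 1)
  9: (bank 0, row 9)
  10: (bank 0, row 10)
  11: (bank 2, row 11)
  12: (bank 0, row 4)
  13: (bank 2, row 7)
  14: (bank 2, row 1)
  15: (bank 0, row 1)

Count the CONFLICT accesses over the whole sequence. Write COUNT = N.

#0 (1,4) E
#1 (1,4) H  (was 4)
#2 (1,1) C  (was 4)
#3 (1,1) H  (was 1)
#4 (2,11) E
#5 (1,1) H  (was 1)
#6 (2,11) H  (was 11)
#7 (0,10) E
#8 (1,1) H  (was 1)
#9 (0,9) C  (was 10)
#10 (0,10) C  (was 9)
#11 (2,11) H  (was 11)
#12 (0,4) C  (was 10)
#13 (2,7) C  (was 11)
#14 (2,1) C  (was 7)
#15 (0,1) C  (was 4)

COUNT = 7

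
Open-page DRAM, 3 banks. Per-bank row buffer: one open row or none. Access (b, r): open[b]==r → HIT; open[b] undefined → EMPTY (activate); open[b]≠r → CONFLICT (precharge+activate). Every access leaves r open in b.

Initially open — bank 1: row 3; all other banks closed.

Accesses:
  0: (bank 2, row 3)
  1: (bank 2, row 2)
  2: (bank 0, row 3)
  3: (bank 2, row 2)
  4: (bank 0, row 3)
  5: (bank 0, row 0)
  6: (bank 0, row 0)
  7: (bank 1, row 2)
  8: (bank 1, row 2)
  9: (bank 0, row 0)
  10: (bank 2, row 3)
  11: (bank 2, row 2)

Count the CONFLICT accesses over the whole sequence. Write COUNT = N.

step 0: bank2 None->3 [EMPTY]
step 1: bank2 3->2 [CONFLICT]
step 2: bank0 None->3 [EMPTY]
step 3: bank2 2->2 [HIT]
step 4: bank0 3->3 [HIT]
step 5: bank0 3->0 [CONFLICT]
step 6: bank0 0->0 [HIT]
step 7: bank1 3->2 [CONFLICT]
step 8: bank1 2->2 [HIT]
step 9: bank0 0->0 [HIT]
step 10: bank2 2->3 [CONFLICT]
step 11: bank2 3->2 [CONFLICT]

COUNT = 5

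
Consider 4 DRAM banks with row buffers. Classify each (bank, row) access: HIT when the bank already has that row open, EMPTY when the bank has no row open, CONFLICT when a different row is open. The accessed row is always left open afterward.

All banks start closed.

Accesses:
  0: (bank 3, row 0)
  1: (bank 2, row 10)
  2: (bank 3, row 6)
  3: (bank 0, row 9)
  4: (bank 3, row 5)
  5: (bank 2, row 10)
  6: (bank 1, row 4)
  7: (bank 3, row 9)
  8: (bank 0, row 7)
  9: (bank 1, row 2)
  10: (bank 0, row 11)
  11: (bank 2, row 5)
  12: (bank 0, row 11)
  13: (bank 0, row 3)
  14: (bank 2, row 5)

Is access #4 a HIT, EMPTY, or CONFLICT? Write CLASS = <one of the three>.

CLASS = CONFLICT

step 0: bank3 None->0 [EMPTY]
step 1: bank2 None->10 [EMPTY]
step 2: bank3 0->6 [CONFLICT]
step 3: bank0 None->9 [EMPTY]
step 4: bank3 6->5 [CONFLICT]
step 5: bank2 10->10 [HIT]
step 6: bank1 None->4 [EMPTY]
step 7: bank3 5->9 [CONFLICT]
step 8: bank0 9->7 [CONFLICT]
step 9: bank1 4->2 [CONFLICT]
step 10: bank0 7->11 [CONFLICT]
step 11: bank2 10->5 [CONFLICT]
step 12: bank0 11->11 [HIT]
step 13: bank0 11->3 [CONFLICT]
step 14: bank2 5->5 [HIT]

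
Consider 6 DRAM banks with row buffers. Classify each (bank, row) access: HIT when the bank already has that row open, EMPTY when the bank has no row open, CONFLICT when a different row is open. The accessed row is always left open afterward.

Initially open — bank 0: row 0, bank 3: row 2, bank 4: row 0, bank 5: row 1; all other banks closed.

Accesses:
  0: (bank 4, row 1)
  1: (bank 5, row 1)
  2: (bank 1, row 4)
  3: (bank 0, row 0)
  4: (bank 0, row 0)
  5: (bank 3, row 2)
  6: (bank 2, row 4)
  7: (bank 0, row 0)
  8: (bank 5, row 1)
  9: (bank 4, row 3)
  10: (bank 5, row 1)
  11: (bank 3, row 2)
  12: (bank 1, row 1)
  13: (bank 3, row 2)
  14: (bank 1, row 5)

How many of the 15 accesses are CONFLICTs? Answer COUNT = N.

COUNT = 4

0: bank 4 row 1 — prev 0 → CONFLICT
1: bank 5 row 1 — prev 1 → HIT
2: bank 1 row 4 — prev None → EMPTY
3: bank 0 row 0 — prev 0 → HIT
4: bank 0 row 0 — prev 0 → HIT
5: bank 3 row 2 — prev 2 → HIT
6: bank 2 row 4 — prev None → EMPTY
7: bank 0 row 0 — prev 0 → HIT
8: bank 5 row 1 — prev 1 → HIT
9: bank 4 row 3 — prev 1 → CONFLICT
10: bank 5 row 1 — prev 1 → HIT
11: bank 3 row 2 — prev 2 → HIT
12: bank 1 row 1 — prev 4 → CONFLICT
13: bank 3 row 2 — prev 2 → HIT
14: bank 1 row 5 — prev 1 → CONFLICT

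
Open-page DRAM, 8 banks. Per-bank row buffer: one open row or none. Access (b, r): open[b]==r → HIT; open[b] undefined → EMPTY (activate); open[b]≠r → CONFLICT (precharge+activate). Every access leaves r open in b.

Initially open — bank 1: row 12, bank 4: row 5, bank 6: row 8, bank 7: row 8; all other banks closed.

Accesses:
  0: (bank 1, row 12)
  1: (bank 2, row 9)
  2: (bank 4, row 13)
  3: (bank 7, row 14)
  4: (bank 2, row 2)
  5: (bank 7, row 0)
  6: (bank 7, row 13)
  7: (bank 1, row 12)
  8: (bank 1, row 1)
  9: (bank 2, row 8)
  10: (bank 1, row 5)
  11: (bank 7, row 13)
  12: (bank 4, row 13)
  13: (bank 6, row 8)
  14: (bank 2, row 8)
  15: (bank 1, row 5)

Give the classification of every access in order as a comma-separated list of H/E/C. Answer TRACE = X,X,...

step 0: bank1 12->12 [HIT]
step 1: bank2 None->9 [EMPTY]
step 2: bank4 5->13 [CONFLICT]
step 3: bank7 8->14 [CONFLICT]
step 4: bank2 9->2 [CONFLICT]
step 5: bank7 14->0 [CONFLICT]
step 6: bank7 0->13 [CONFLICT]
step 7: bank1 12->12 [HIT]
step 8: bank1 12->1 [CONFLICT]
step 9: bank2 2->8 [CONFLICT]
step 10: bank1 1->5 [CONFLICT]
step 11: bank7 13->13 [HIT]
step 12: bank4 13->13 [HIT]
step 13: bank6 8->8 [HIT]
step 14: bank2 8->8 [HIT]
step 15: bank1 5->5 [HIT]

TRACE = H,E,C,C,C,C,C,H,C,C,C,H,H,H,H,H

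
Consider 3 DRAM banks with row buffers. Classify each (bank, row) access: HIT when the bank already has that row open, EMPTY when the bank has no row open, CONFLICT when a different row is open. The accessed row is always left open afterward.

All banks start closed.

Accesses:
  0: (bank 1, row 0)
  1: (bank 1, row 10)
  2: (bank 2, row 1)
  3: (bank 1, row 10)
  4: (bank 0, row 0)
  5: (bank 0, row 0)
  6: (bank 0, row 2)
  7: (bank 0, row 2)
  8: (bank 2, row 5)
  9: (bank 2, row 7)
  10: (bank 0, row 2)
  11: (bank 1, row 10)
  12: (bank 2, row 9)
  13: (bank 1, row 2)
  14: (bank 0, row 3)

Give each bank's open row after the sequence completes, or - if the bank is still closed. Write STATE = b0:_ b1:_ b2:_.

#0 (1,0) E
#1 (1,10) C  (was 0)
#2 (2,1) E
#3 (1,10) H  (was 10)
#4 (0,0) E
#5 (0,0) H  (was 0)
#6 (0,2) C  (was 0)
#7 (0,2) H  (was 2)
#8 (2,5) C  (was 1)
#9 (2,7) C  (was 5)
#10 (0,2) H  (was 2)
#11 (1,10) H  (was 10)
#12 (2,9) C  (was 7)
#13 (1,2) C  (was 10)
#14 (0,3) C  (was 2)

STATE = b0:3 b1:2 b2:9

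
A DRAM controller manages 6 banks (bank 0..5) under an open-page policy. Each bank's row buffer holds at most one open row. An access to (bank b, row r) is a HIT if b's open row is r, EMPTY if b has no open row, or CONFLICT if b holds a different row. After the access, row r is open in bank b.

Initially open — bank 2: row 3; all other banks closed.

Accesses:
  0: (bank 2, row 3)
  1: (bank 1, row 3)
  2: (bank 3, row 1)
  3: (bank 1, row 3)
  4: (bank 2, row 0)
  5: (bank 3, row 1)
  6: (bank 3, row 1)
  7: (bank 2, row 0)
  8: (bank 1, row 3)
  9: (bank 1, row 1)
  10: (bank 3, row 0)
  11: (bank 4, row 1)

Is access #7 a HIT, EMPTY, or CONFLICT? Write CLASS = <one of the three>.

#0 (2,3) H  (was 3)
#1 (1,3) E
#2 (3,1) E
#3 (1,3) H  (was 3)
#4 (2,0) C  (was 3)
#5 (3,1) H  (was 1)
#6 (3,1) H  (was 1)
#7 (2,0) H  (was 0)
#8 (1,3) H  (was 3)
#9 (1,1) C  (was 3)
#10 (3,0) C  (was 1)
#11 (4,1) E

CLASS = HIT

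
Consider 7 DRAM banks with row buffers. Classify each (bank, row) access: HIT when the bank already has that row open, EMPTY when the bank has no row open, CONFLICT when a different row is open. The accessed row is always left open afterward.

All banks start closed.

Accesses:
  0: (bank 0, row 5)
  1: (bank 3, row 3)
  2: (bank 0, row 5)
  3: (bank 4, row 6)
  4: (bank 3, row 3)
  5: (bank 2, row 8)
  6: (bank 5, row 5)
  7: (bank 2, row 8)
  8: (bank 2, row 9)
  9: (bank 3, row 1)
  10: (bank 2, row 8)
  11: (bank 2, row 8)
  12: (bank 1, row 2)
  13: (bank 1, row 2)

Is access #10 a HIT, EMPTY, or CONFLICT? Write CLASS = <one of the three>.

CLASS = CONFLICT

#0 (0,5) E
#1 (3,3) E
#2 (0,5) H  (was 5)
#3 (4,6) E
#4 (3,3) H  (was 3)
#5 (2,8) E
#6 (5,5) E
#7 (2,8) H  (was 8)
#8 (2,9) C  (was 8)
#9 (3,1) C  (was 3)
#10 (2,8) C  (was 9)
#11 (2,8) H  (was 8)
#12 (1,2) E
#13 (1,2) H  (was 2)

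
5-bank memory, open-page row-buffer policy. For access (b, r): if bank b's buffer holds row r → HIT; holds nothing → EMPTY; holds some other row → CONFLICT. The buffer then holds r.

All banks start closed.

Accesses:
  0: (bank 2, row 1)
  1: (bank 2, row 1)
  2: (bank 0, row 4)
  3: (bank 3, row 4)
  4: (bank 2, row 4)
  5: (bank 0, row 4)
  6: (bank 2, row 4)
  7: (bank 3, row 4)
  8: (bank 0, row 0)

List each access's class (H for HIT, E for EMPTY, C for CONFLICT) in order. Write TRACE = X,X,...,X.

0: bank 2 row 1 — prev None → EMPTY
1: bank 2 row 1 — prev 1 → HIT
2: bank 0 row 4 — prev None → EMPTY
3: bank 3 row 4 — prev None → EMPTY
4: bank 2 row 4 — prev 1 → CONFLICT
5: bank 0 row 4 — prev 4 → HIT
6: bank 2 row 4 — prev 4 → HIT
7: bank 3 row 4 — prev 4 → HIT
8: bank 0 row 0 — prev 4 → CONFLICT

TRACE = E,H,E,E,C,H,H,H,C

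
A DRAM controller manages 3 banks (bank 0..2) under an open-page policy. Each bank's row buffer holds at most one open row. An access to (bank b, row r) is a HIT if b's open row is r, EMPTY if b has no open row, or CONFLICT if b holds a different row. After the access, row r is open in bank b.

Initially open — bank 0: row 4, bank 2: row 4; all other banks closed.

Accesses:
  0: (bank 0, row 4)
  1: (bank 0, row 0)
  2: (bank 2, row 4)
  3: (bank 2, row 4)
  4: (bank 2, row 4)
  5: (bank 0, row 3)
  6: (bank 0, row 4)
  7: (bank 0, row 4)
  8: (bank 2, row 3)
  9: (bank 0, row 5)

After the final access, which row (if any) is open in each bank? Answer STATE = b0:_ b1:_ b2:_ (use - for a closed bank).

STATE = b0:5 b1:- b2:3

  [0] b0 r4: had r4 ⇒ H
  [1] b0 r0: had r4 ⇒ C
  [2] b2 r4: had r4 ⇒ H
  [3] b2 r4: had r4 ⇒ H
  [4] b2 r4: had r4 ⇒ H
  [5] b0 r3: had r0 ⇒ C
  [6] b0 r4: had r3 ⇒ C
  [7] b0 r4: had r4 ⇒ H
  [8] b2 r3: had r4 ⇒ C
  [9] b0 r5: had r4 ⇒ C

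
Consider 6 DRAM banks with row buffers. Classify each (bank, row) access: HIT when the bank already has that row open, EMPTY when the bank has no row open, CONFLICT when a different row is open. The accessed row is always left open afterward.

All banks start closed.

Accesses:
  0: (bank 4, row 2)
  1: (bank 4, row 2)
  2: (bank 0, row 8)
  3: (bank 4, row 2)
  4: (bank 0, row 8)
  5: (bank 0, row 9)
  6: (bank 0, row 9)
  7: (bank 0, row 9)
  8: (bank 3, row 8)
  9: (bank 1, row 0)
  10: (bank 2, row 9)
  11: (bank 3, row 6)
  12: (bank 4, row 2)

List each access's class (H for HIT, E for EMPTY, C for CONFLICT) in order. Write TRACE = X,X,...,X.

  [0] b4 r2: no row ⇒ E
  [1] b4 r2: had r2 ⇒ H
  [2] b0 r8: no row ⇒ E
  [3] b4 r2: had r2 ⇒ H
  [4] b0 r8: had r8 ⇒ H
  [5] b0 r9: had r8 ⇒ C
  [6] b0 r9: had r9 ⇒ H
  [7] b0 r9: had r9 ⇒ H
  [8] b3 r8: no row ⇒ E
  [9] b1 r0: no row ⇒ E
  [10] b2 r9: no row ⇒ E
  [11] b3 r6: had r8 ⇒ C
  [12] b4 r2: had r2 ⇒ H

TRACE = E,H,E,H,H,C,H,H,E,E,E,C,H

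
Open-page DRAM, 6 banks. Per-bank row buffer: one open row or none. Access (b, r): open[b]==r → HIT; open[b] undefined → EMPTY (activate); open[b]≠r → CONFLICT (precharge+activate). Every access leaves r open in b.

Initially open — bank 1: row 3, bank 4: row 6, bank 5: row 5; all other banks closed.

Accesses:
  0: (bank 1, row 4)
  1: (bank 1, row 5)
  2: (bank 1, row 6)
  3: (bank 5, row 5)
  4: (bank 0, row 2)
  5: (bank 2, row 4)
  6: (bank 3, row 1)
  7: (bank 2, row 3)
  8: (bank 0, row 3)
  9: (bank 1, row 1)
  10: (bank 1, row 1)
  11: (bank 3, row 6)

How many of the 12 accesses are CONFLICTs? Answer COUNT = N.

COUNT = 7

0: bank 1 row 4 — prev 3 → CONFLICT
1: bank 1 row 5 — prev 4 → CONFLICT
2: bank 1 row 6 — prev 5 → CONFLICT
3: bank 5 row 5 — prev 5 → HIT
4: bank 0 row 2 — prev None → EMPTY
5: bank 2 row 4 — prev None → EMPTY
6: bank 3 row 1 — prev None → EMPTY
7: bank 2 row 3 — prev 4 → CONFLICT
8: bank 0 row 3 — prev 2 → CONFLICT
9: bank 1 row 1 — prev 6 → CONFLICT
10: bank 1 row 1 — prev 1 → HIT
11: bank 3 row 6 — prev 1 → CONFLICT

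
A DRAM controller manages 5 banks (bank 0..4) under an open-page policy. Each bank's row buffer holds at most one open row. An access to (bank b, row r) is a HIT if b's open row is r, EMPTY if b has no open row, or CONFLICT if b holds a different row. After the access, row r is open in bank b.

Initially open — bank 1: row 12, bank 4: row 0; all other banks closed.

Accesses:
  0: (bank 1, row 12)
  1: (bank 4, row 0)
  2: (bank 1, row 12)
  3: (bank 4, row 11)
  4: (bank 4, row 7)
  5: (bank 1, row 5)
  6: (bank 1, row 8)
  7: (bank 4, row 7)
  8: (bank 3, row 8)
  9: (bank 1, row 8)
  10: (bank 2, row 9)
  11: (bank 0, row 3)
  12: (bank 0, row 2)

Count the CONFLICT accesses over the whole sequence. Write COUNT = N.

step 0: bank1 12->12 [HIT]
step 1: bank4 0->0 [HIT]
step 2: bank1 12->12 [HIT]
step 3: bank4 0->11 [CONFLICT]
step 4: bank4 11->7 [CONFLICT]
step 5: bank1 12->5 [CONFLICT]
step 6: bank1 5->8 [CONFLICT]
step 7: bank4 7->7 [HIT]
step 8: bank3 None->8 [EMPTY]
step 9: bank1 8->8 [HIT]
step 10: bank2 None->9 [EMPTY]
step 11: bank0 None->3 [EMPTY]
step 12: bank0 3->2 [CONFLICT]

COUNT = 5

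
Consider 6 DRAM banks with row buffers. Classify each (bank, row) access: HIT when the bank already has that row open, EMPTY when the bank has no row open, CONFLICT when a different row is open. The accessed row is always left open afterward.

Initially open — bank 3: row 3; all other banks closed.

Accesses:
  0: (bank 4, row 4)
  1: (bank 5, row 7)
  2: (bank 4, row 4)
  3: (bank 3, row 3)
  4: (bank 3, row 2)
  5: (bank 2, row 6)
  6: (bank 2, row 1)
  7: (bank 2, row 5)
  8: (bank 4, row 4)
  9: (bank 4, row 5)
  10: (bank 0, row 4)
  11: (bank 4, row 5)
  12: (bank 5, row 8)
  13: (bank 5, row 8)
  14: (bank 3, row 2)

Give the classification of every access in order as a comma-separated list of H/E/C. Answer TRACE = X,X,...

TRACE = E,E,H,H,C,E,C,C,H,C,E,H,C,H,H

0: bank 4 row 4 — prev None → EMPTY
1: bank 5 row 7 — prev None → EMPTY
2: bank 4 row 4 — prev 4 → HIT
3: bank 3 row 3 — prev 3 → HIT
4: bank 3 row 2 — prev 3 → CONFLICT
5: bank 2 row 6 — prev None → EMPTY
6: bank 2 row 1 — prev 6 → CONFLICT
7: bank 2 row 5 — prev 1 → CONFLICT
8: bank 4 row 4 — prev 4 → HIT
9: bank 4 row 5 — prev 4 → CONFLICT
10: bank 0 row 4 — prev None → EMPTY
11: bank 4 row 5 — prev 5 → HIT
12: bank 5 row 8 — prev 7 → CONFLICT
13: bank 5 row 8 — prev 8 → HIT
14: bank 3 row 2 — prev 2 → HIT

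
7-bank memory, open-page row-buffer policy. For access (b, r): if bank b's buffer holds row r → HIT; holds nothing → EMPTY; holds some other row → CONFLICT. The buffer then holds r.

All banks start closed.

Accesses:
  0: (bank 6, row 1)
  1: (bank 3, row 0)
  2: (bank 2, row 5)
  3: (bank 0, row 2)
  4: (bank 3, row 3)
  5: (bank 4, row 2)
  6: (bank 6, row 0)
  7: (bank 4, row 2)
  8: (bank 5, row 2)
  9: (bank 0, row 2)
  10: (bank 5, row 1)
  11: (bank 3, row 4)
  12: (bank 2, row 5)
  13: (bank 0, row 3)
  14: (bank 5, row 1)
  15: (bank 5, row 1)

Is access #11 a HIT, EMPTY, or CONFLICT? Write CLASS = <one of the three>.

  [0] b6 r1: no row ⇒ E
  [1] b3 r0: no row ⇒ E
  [2] b2 r5: no row ⇒ E
  [3] b0 r2: no row ⇒ E
  [4] b3 r3: had r0 ⇒ C
  [5] b4 r2: no row ⇒ E
  [6] b6 r0: had r1 ⇒ C
  [7] b4 r2: had r2 ⇒ H
  [8] b5 r2: no row ⇒ E
  [9] b0 r2: had r2 ⇒ H
  [10] b5 r1: had r2 ⇒ C
  [11] b3 r4: had r3 ⇒ C
  [12] b2 r5: had r5 ⇒ H
  [13] b0 r3: had r2 ⇒ C
  [14] b5 r1: had r1 ⇒ H
  [15] b5 r1: had r1 ⇒ H

CLASS = CONFLICT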